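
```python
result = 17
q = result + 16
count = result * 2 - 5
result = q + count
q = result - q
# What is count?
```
Trace:
  result=17
  result=17, q=33
  result=17, q=33, count=29
  result=62, q=33, count=29
  result=62, q=29, count=29

Final answer: 29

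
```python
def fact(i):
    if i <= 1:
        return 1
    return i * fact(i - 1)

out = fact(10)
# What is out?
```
Call trace:
fact(i=10)
  fact(i=9)
    fact(i=8)
      fact(i=7)
        fact(i=6)
          fact(i=5)
            fact(i=4)
              fact(i=3)
                fact(i=2)
                  fact(i=1)
                  -> return 1
                -> return 2
              -> return 6
            -> return 24
          -> return 120
        -> return 720
      -> return 5040
    -> return 40320
  -> return 362880
-> return 3628800

Final answer: 3628800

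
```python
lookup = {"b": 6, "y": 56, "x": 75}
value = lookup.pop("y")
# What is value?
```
Trace:
  lookup={'b': 6, 'y': 56, 'x': 75}
  lookup={'b': 6, 'x': 75}, value=56

Final answer: 56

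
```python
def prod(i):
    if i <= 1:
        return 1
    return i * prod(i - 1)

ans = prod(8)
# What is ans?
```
Call trace:
prod(i=8)
  prod(i=7)
    prod(i=6)
      prod(i=5)
        prod(i=4)
          prod(i=3)
            prod(i=2)
              prod(i=1)
              -> return 1
            -> return 2
          -> return 6
        -> return 24
      -> return 120
    -> return 720
  -> return 5040
-> return 40320

Final answer: 40320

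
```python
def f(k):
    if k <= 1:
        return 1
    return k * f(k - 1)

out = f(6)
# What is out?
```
Call trace:
f(k=6)
  f(k=5)
    f(k=4)
      f(k=3)
        f(k=2)
          f(k=1)
          -> return 1
        -> return 2
      -> return 6
    -> return 24
  -> return 120
-> return 720

Final answer: 720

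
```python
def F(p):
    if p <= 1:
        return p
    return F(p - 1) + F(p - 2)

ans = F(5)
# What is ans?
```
Call trace (a repeated sub-call is expanded the first time; later identical calls just restate its return value):
F(p=5)
  F(p=4)
    F(p=3)
      F(p=2)
        F(p=1)
        -> return 1
        F(p=0)
        -> return 0
      -> return 1
      F(p=1)
      -> return 1
    -> return 2
    F(p=2) -> return 1  (same call as traced above)
  -> return 3
  F(p=3) -> return 2  (same call as traced above)
-> return 5

Final answer: 5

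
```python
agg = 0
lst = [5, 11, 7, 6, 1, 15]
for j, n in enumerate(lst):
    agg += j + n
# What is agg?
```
Trace:
  agg=0
  agg=5, j=0, n=5
  agg=17, j=1, n=11
  agg=26, j=2, n=7
  agg=35, j=3, n=6
  agg=40, j=4, n=1
  agg=60, j=5, n=15

Final answer: 60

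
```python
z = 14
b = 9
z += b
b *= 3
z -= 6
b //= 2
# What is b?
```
Trace:
  z=14
  z=14, b=9
  z=23, b=9
  z=23, b=27
  z=17, b=27
  z=17, b=13

Final answer: 13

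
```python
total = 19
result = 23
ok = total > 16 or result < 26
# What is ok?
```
Trace:
  total=19
  total=19, result=23
  total=19, result=23, ok=True

Final answer: True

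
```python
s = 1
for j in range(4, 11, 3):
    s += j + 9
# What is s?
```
Trace:
  s=1
  s=14, j=4
  s=30, j=7
  s=49, j=10

Final answer: 49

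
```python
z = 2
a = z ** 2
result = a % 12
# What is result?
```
Trace:
  z=2
  z=2, a=4
  z=2, a=4, result=4

Final answer: 4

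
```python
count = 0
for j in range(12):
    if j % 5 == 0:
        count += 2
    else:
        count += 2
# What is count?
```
Trace:
  count=0
  count=2, j=0
  count=4, j=1
  count=6, j=2
  count=8, j=3
  count=10, j=4
  count=12, j=5
  count=14, j=6
  count=16, j=7
  count=18, j=8
  count=20, j=9
  count=22, j=10
  count=24, j=11

Final answer: 24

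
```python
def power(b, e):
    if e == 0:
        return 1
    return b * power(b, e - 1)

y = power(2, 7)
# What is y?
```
Call trace:
power(b=2, e=7)
  power(b=2, e=6)
    power(b=2, e=5)
      power(b=2, e=4)
        power(b=2, e=3)
          power(b=2, e=2)
            power(b=2, e=1)
              power(b=2, e=0)
              -> return 1
            -> return 2
          -> return 4
        -> return 8
      -> return 16
    -> return 32
  -> return 64
-> return 128

Final answer: 128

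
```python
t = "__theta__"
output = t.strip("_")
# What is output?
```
Trace:
  t='__theta__'
  t='__theta__', output='theta'

Final answer: 'theta'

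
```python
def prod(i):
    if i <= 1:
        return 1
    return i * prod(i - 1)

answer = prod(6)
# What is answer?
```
Call trace:
prod(i=6)
  prod(i=5)
    prod(i=4)
      prod(i=3)
        prod(i=2)
          prod(i=1)
          -> return 1
        -> return 2
      -> return 6
    -> return 24
  -> return 120
-> return 720

Final answer: 720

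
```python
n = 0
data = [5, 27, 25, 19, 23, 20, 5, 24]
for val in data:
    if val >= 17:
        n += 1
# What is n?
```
Trace:
  n=0
  n=0, val=5
  n=1, val=27
  n=2, val=25
  n=3, val=19
  n=4, val=23
  n=5, val=20
  n=5, val=5
  n=6, val=24

Final answer: 6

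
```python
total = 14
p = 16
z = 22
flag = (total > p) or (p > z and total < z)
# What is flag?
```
Trace:
  total=14
  total=14, p=16
  total=14, p=16, z=22
  total=14, p=16, z=22, flag=False

Final answer: False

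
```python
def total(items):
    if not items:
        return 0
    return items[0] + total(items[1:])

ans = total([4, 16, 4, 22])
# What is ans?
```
Call trace:
total(items=[4, 16, 4, 22])
  total(items=[16, 4, 22])
    total(items=[4, 22])
      total(items=[22])
        total(items=[])
        -> return 0
      -> return 22
    -> return 26
  -> return 42
-> return 46

Final answer: 46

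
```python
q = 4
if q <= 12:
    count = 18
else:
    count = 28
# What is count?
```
Trace:
  q=4
  q=4, count=18

Final answer: 18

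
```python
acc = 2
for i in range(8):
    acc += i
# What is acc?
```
Trace:
  acc=2
  acc=2, i=0
  acc=3, i=1
  acc=5, i=2
  acc=8, i=3
  acc=12, i=4
  acc=17, i=5
  acc=23, i=6
  acc=30, i=7

Final answer: 30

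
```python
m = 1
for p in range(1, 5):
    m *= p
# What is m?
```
Trace:
  m=1
  m=1, p=1
  m=2, p=2
  m=6, p=3
  m=24, p=4

Final answer: 24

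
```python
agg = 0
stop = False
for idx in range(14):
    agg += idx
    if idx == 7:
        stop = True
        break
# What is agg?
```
Trace:
  agg=0
  agg=0, stop=False
  agg=0, stop=False, idx=0
  agg=1, stop=False, idx=1
  agg=3, stop=False, idx=2
  agg=6, stop=False, idx=3
  agg=10, stop=False, idx=4
  agg=15, stop=False, idx=5
  agg=21, stop=False, idx=6
  agg=28, stop=True, idx=7

Final answer: 28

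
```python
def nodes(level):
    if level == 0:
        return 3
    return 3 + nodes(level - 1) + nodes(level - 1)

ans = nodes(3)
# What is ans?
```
Call trace (a repeated sub-call is expanded the first time; later identical calls just restate its return value):
nodes(level=3)
  nodes(level=2)
    nodes(level=1)
      nodes(level=0)
      -> return 3
      nodes(level=0)
      -> return 3
    -> return 9
    nodes(level=1) -> return 9  (same call as traced above)
  -> return 21
  nodes(level=2) -> return 21  (same call as traced above)
-> return 45

Final answer: 45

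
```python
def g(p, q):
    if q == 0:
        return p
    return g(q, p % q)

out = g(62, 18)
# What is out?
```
Call trace:
g(p=62, q=18)
  g(p=18, q=8)
    g(p=8, q=2)
      g(p=2, q=0)
      -> return 2
    -> return 2
  -> return 2
-> return 2

Final answer: 2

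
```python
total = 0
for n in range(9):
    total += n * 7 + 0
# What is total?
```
Trace:
  total=0
  total=0, n=0
  total=7, n=1
  total=21, n=2
  total=42, n=3
  total=70, n=4
  total=105, n=5
  total=147, n=6
  total=196, n=7
  total=252, n=8

Final answer: 252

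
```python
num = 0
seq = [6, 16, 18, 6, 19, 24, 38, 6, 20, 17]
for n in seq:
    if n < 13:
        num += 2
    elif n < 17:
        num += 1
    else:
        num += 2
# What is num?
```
Trace:
  num=0
  num=2, n=6
  num=3, n=16
  num=5, n=18
  num=7, n=6
  num=9, n=19
  num=11, n=24
  num=13, n=38
  num=15, n=6
  num=17, n=20
  num=19, n=17

Final answer: 19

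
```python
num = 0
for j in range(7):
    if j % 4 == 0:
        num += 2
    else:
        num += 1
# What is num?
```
Trace:
  num=0
  num=2, j=0
  num=3, j=1
  num=4, j=2
  num=5, j=3
  num=7, j=4
  num=8, j=5
  num=9, j=6

Final answer: 9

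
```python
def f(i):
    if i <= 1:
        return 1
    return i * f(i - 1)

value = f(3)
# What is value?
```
Call trace:
f(i=3)
  f(i=2)
    f(i=1)
    -> return 1
  -> return 2
-> return 6

Final answer: 6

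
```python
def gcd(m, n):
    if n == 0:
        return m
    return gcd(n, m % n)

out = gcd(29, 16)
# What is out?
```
Call trace:
gcd(m=29, n=16)
  gcd(m=16, n=13)
    gcd(m=13, n=3)
      gcd(m=3, n=1)
        gcd(m=1, n=0)
        -> return 1
      -> return 1
    -> return 1
  -> return 1
-> return 1

Final answer: 1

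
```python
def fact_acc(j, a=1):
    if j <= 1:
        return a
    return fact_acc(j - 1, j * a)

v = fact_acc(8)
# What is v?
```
Call trace:
fact_acc(j=8, a=1)
  fact_acc(j=7, a=8)
    fact_acc(j=6, a=56)
      fact_acc(j=5, a=336)
        fact_acc(j=4, a=1680)
          fact_acc(j=3, a=6720)
            fact_acc(j=2, a=20160)
              fact_acc(j=1, a=40320)
              -> return 40320
            -> return 40320
          -> return 40320
        -> return 40320
      -> return 40320
    -> return 40320
  -> return 40320
-> return 40320

Final answer: 40320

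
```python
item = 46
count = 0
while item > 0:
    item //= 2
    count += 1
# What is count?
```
Trace:
  item=46
  item=46, count=0
  item=23, count=1
  item=11, count=2
  item=5, count=3
  item=2, count=4
  item=1, count=5
  item=0, count=6

Final answer: 6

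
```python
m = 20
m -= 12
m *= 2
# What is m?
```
Trace:
  m=20
  m=8
  m=16

Final answer: 16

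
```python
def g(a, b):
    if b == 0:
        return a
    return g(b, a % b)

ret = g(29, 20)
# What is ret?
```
Call trace:
g(a=29, b=20)
  g(a=20, b=9)
    g(a=9, b=2)
      g(a=2, b=1)
        g(a=1, b=0)
        -> return 1
      -> return 1
    -> return 1
  -> return 1
-> return 1

Final answer: 1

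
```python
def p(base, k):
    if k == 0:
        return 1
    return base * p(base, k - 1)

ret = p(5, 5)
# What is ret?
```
Call trace:
p(base=5, k=5)
  p(base=5, k=4)
    p(base=5, k=3)
      p(base=5, k=2)
        p(base=5, k=1)
          p(base=5, k=0)
          -> return 1
        -> return 5
      -> return 25
    -> return 125
  -> return 625
-> return 3125

Final answer: 3125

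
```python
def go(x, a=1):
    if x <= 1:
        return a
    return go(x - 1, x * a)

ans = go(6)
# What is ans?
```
Call trace:
go(x=6, a=1)
  go(x=5, a=6)
    go(x=4, a=30)
      go(x=3, a=120)
        go(x=2, a=360)
          go(x=1, a=720)
          -> return 720
        -> return 720
      -> return 720
    -> return 720
  -> return 720
-> return 720

Final answer: 720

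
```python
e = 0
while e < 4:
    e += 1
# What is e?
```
Trace:
  e=0
  e=1
  e=2
  e=3
  e=4

Final answer: 4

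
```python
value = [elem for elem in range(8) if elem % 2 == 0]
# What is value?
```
Trace:
  elem=0
  elem=1
  elem=2
  elem=3
  elem=4
  elem=5
  elem=6
  elem=7
  value=[0, 2, 4, 6]

Final answer: [0, 2, 4, 6]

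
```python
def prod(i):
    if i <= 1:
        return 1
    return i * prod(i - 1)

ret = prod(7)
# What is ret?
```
Call trace:
prod(i=7)
  prod(i=6)
    prod(i=5)
      prod(i=4)
        prod(i=3)
          prod(i=2)
            prod(i=1)
            -> return 1
          -> return 2
        -> return 6
      -> return 24
    -> return 120
  -> return 720
-> return 5040

Final answer: 5040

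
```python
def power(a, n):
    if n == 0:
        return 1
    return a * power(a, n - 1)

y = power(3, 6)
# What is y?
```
Call trace:
power(a=3, n=6)
  power(a=3, n=5)
    power(a=3, n=4)
      power(a=3, n=3)
        power(a=3, n=2)
          power(a=3, n=1)
            power(a=3, n=0)
            -> return 1
          -> return 3
        -> return 9
      -> return 27
    -> return 81
  -> return 243
-> return 729

Final answer: 729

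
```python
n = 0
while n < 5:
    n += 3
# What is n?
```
Trace:
  n=0
  n=3
  n=6

Final answer: 6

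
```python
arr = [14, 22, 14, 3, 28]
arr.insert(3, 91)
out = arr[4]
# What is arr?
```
Trace:
  arr=[14, 22, 14, 3, 28]
  arr=[14, 22, 14, 91, 3, 28]
  arr=[14, 22, 14, 91, 3, 28], out=3

Final answer: [14, 22, 14, 91, 3, 28]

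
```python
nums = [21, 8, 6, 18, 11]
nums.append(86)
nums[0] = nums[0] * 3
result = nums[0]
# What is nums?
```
Trace:
  nums=[21, 8, 6, 18, 11]
  nums=[21, 8, 6, 18, 11, 86]
  nums=[63, 8, 6, 18, 11, 86]
  nums=[63, 8, 6, 18, 11, 86], result=63

Final answer: [63, 8, 6, 18, 11, 86]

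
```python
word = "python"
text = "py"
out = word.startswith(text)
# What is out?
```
Trace:
  word='python'
  word='python', text='py'
  word='python', text='py', out=True

Final answer: True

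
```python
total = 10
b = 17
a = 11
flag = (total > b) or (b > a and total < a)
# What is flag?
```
Trace:
  total=10
  total=10, b=17
  total=10, b=17, a=11
  total=10, b=17, a=11, flag=True

Final answer: True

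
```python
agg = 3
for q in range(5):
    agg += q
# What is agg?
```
Trace:
  agg=3
  agg=3, q=0
  agg=4, q=1
  agg=6, q=2
  agg=9, q=3
  agg=13, q=4

Final answer: 13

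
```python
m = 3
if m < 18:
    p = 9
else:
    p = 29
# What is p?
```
Trace:
  m=3
  m=3, p=9

Final answer: 9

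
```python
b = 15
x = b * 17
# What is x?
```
Trace:
  b=15
  b=15, x=255

Final answer: 255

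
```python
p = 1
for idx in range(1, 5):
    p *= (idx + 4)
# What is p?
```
Trace:
  p=1
  p=5, idx=1
  p=30, idx=2
  p=210, idx=3
  p=1680, idx=4

Final answer: 1680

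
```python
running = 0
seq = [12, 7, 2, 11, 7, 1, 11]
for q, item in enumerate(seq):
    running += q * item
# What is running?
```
Trace:
  running=0
  running=0, q=0, item=12
  running=7, q=1, item=7
  running=11, q=2, item=2
  running=44, q=3, item=11
  running=72, q=4, item=7
  running=77, q=5, item=1
  running=143, q=6, item=11

Final answer: 143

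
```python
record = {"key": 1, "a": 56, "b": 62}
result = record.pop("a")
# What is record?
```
Trace:
  record={'key': 1, 'a': 56, 'b': 62}
  record={'key': 1, 'b': 62}, result=56

Final answer: {'key': 1, 'b': 62}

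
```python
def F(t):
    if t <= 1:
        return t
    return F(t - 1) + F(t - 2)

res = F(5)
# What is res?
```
Call trace (a repeated sub-call is expanded the first time; later identical calls just restate its return value):
F(t=5)
  F(t=4)
    F(t=3)
      F(t=2)
        F(t=1)
        -> return 1
        F(t=0)
        -> return 0
      -> return 1
      F(t=1)
      -> return 1
    -> return 2
    F(t=2) -> return 1  (same call as traced above)
  -> return 3
  F(t=3) -> return 2  (same call as traced above)
-> return 5

Final answer: 5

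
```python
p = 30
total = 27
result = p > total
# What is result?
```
Trace:
  p=30
  p=30, total=27
  p=30, total=27, result=True

Final answer: True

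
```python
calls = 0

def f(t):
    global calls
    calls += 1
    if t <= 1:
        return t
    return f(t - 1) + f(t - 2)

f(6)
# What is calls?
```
Call trace (a repeated sub-call is expanded the first time; later identical calls just restate its return value):
f(t=6)
  f(t=5)
    f(t=4)
      f(t=3)
        f(t=2)
          f(t=1)
          -> return 1
          f(t=0)
          -> return 0
        -> return 1
        f(t=1)
        -> return 1
      -> return 2
      f(t=2) -> return 1  (same call as traced above)
    -> return 3
    f(t=3) -> return 2  (same call as traced above)
  -> return 5
  f(t=4) -> return 3  (same call as traced above)
-> return 8

calls is incremented once per call, so count the calls in each subtree. Let C(t) = number of calls made by f(t).
C(0) = C(1) = 1 (base case, no recursion); C(t) = 1 + C(t - 1) + C(t - 2) otherwise.
C(2) = 1 + C(1) + C(0) = 1 + 1 + 1 = 3
C(3) = 1 + C(2) + C(1) = 1 + 3 + 1 = 5
C(4) = 1 + C(3) + C(2) = 1 + 5 + 3 = 9
C(5) = 1 + C(4) + C(3) = 1 + 9 + 5 = 15
C(6) = 1 + C(5) + C(4) = 1 + 15 + 9 = 25
calls = C(6) = 25

Final answer: 25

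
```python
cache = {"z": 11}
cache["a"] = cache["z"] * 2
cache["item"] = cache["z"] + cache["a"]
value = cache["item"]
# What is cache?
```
Trace:
  cache={'z': 11}
  cache={'z': 11, 'a': 22}
  cache={'z': 11, 'a': 22, 'item': 33}
  cache={'z': 11, 'a': 22, 'item': 33}, value=33

Final answer: {'z': 11, 'a': 22, 'item': 33}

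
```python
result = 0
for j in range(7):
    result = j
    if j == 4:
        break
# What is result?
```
Trace:
  result=0
  result=0, j=0
  result=1, j=1
  result=2, j=2
  result=3, j=3
  result=4, j=4

Final answer: 4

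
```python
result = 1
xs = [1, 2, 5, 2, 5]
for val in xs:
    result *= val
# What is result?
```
Trace:
  result=1
  result=1, val=1
  result=2, val=2
  result=10, val=5
  result=20, val=2
  result=100, val=5

Final answer: 100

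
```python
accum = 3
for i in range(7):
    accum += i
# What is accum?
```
Trace:
  accum=3
  accum=3, i=0
  accum=4, i=1
  accum=6, i=2
  accum=9, i=3
  accum=13, i=4
  accum=18, i=5
  accum=24, i=6

Final answer: 24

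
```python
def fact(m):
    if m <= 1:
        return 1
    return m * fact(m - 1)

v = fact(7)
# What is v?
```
Call trace:
fact(m=7)
  fact(m=6)
    fact(m=5)
      fact(m=4)
        fact(m=3)
          fact(m=2)
            fact(m=1)
            -> return 1
          -> return 2
        -> return 6
      -> return 24
    -> return 120
  -> return 720
-> return 5040

Final answer: 5040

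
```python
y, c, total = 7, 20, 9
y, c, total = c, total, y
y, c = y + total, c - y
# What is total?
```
Trace:
  y=7, c=20, total=9
  y=20, c=9, total=7
  y=27, c=-11, total=7

Final answer: 7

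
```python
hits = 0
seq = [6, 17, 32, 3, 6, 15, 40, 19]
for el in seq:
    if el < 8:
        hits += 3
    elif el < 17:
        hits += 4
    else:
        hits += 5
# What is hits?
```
Trace:
  hits=0
  hits=3, el=6
  hits=8, el=17
  hits=13, el=32
  hits=16, el=3
  hits=19, el=6
  hits=23, el=15
  hits=28, el=40
  hits=33, el=19

Final answer: 33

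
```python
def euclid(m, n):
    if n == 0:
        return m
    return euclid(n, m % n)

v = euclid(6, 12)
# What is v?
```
Call trace:
euclid(m=6, n=12)
  euclid(m=12, n=6)
    euclid(m=6, n=0)
    -> return 6
  -> return 6
-> return 6

Final answer: 6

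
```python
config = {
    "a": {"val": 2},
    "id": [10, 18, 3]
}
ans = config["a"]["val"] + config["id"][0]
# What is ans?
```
Trace:
  config={'a': {'val': 2}, 'id': [10, 18, 3]}
  config={'a': {'val': 2}, 'id': [10, 18, 3]}, ans=12

Final answer: 12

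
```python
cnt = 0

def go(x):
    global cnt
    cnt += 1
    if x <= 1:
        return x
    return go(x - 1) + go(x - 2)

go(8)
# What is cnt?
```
Call trace (a repeated sub-call is expanded the first time; later identical calls just restate its return value):
go(x=8)
  go(x=7)
    go(x=6)
      go(x=5)
        go(x=4)
          go(x=3)
            go(x=2)
              go(x=1)
              -> return 1
              go(x=0)
              -> return 0
            -> return 1
            go(x=1)
            -> return 1
          -> return 2
          go(x=2) -> return 1  (same call as traced above)
        -> return 3
        go(x=3) -> return 2  (same call as traced above)
      -> return 5
      go(x=4) -> return 3  (same call as traced above)
    -> return 8
    go(x=5) -> return 5  (same call as traced above)
  -> return 13
  go(x=6) -> return 8  (same call as traced above)
-> return 21

cnt is incremented once per call, so count the calls in each subtree. Let C(x) = number of calls made by go(x).
C(0) = C(1) = 1 (base case, no recursion); C(x) = 1 + C(x - 1) + C(x - 2) otherwise.
C(2) = 1 + C(1) + C(0) = 1 + 1 + 1 = 3
C(3) = 1 + C(2) + C(1) = 1 + 3 + 1 = 5
C(4) = 1 + C(3) + C(2) = 1 + 5 + 3 = 9
C(5) = 1 + C(4) + C(3) = 1 + 9 + 5 = 15
C(6) = 1 + C(5) + C(4) = 1 + 15 + 9 = 25
C(7) = 1 + C(6) + C(5) = 1 + 25 + 15 = 41
C(8) = 1 + C(7) + C(6) = 1 + 41 + 25 = 67
cnt = C(8) = 67

Final answer: 67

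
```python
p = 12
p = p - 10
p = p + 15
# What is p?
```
Trace:
  p=12
  p=2
  p=17

Final answer: 17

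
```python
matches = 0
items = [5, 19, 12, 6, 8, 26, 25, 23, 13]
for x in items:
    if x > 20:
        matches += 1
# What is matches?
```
Trace:
  matches=0
  matches=0, x=5
  matches=0, x=19
  matches=0, x=12
  matches=0, x=6
  matches=0, x=8
  matches=1, x=26
  matches=2, x=25
  matches=3, x=23
  matches=3, x=13

Final answer: 3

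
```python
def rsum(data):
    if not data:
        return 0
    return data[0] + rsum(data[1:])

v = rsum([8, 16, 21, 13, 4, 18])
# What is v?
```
Call trace:
rsum(data=[8, 16, 21, 13, 4, 18])
  rsum(data=[16, 21, 13, 4, 18])
    rsum(data=[21, 13, 4, 18])
      rsum(data=[13, 4, 18])
        rsum(data=[4, 18])
          rsum(data=[18])
            rsum(data=[])
            -> return 0
          -> return 18
        -> return 22
      -> return 35
    -> return 56
  -> return 72
-> return 80

Final answer: 80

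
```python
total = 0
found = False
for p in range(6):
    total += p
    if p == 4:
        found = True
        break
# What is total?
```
Trace:
  total=0
  total=0, found=False
  total=0, found=False, p=0
  total=1, found=False, p=1
  total=3, found=False, p=2
  total=6, found=False, p=3
  total=10, found=True, p=4

Final answer: 10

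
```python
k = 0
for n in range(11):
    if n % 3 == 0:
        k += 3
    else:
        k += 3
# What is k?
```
Trace:
  k=0
  k=3, n=0
  k=6, n=1
  k=9, n=2
  k=12, n=3
  k=15, n=4
  k=18, n=5
  k=21, n=6
  k=24, n=7
  k=27, n=8
  k=30, n=9
  k=33, n=10

Final answer: 33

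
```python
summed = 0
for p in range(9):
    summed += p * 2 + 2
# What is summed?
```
Trace:
  summed=0
  summed=2, p=0
  summed=6, p=1
  summed=12, p=2
  summed=20, p=3
  summed=30, p=4
  summed=42, p=5
  summed=56, p=6
  summed=72, p=7
  summed=90, p=8

Final answer: 90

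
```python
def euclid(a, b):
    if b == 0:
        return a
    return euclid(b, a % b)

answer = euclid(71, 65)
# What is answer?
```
Call trace:
euclid(a=71, b=65)
  euclid(a=65, b=6)
    euclid(a=6, b=5)
      euclid(a=5, b=1)
        euclid(a=1, b=0)
        -> return 1
      -> return 1
    -> return 1
  -> return 1
-> return 1

Final answer: 1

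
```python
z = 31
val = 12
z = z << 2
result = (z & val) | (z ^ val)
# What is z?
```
Trace:
  z=31
  z=31, val=12
  z=124, val=12
  z=124, val=12, result=124

Final answer: 124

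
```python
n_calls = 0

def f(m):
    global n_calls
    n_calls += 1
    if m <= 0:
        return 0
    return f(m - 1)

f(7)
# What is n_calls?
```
Call trace:
f(m=7)
  f(m=6)
    f(m=5)
      f(m=4)
        f(m=3)
          f(m=2)
            f(m=1)
              f(m=0)
              -> return 0
            -> return 0
          -> return 0
        -> return 0
      -> return 0
    -> return 0
  -> return 0
-> return 0

n_calls is incremented once per call. f is entered once for each m = 7, 6, 5, 4, 3, 2, 1, 0 (the m <= 0 call returns without recursing), i.e. 7 + 1 calls.
n_calls = 8

Final answer: 8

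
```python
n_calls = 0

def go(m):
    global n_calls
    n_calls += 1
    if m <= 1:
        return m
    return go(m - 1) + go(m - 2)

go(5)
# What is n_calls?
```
Call trace (a repeated sub-call is expanded the first time; later identical calls just restate its return value):
go(m=5)
  go(m=4)
    go(m=3)
      go(m=2)
        go(m=1)
        -> return 1
        go(m=0)
        -> return 0
      -> return 1
      go(m=1)
      -> return 1
    -> return 2
    go(m=2) -> return 1  (same call as traced above)
  -> return 3
  go(m=3) -> return 2  (same call as traced above)
-> return 5

n_calls is incremented once per call, so count the calls in each subtree. Let C(m) = number of calls made by go(m).
C(0) = C(1) = 1 (base case, no recursion); C(m) = 1 + C(m - 1) + C(m - 2) otherwise.
C(2) = 1 + C(1) + C(0) = 1 + 1 + 1 = 3
C(3) = 1 + C(2) + C(1) = 1 + 3 + 1 = 5
C(4) = 1 + C(3) + C(2) = 1 + 5 + 3 = 9
C(5) = 1 + C(4) + C(3) = 1 + 9 + 5 = 15
n_calls = C(5) = 15

Final answer: 15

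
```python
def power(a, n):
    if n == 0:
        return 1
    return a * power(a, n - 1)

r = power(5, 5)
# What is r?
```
Call trace:
power(a=5, n=5)
  power(a=5, n=4)
    power(a=5, n=3)
      power(a=5, n=2)
        power(a=5, n=1)
          power(a=5, n=0)
          -> return 1
        -> return 5
      -> return 25
    -> return 125
  -> return 625
-> return 3125

Final answer: 3125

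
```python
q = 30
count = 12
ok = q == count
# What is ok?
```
Trace:
  q=30
  q=30, count=12
  q=30, count=12, ok=False

Final answer: False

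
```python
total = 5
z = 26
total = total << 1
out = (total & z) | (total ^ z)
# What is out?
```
Trace:
  total=5
  total=5, z=26
  total=10, z=26
  total=10, z=26, out=26

Final answer: 26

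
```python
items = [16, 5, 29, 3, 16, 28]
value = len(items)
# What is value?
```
Trace:
  items=[16, 5, 29, 3, 16, 28]
  items=[16, 5, 29, 3, 16, 28], value=6

Final answer: 6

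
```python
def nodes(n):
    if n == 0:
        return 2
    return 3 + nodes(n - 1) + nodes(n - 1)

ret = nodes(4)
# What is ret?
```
Call trace (a repeated sub-call is expanded the first time; later identical calls just restate its return value):
nodes(n=4)
  nodes(n=3)
    nodes(n=2)
      nodes(n=1)
        nodes(n=0)
        -> return 2
        nodes(n=0)
        -> return 2
      -> return 7
      nodes(n=1) -> return 7  (same call as traced above)
    -> return 17
    nodes(n=2) -> return 17  (same call as traced above)
  -> return 37
  nodes(n=3) -> return 37  (same call as traced above)
-> return 77

Final answer: 77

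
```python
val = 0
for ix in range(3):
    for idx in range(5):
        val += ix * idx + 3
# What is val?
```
Trace:
  val=0
  val=3, ix=0, idx=0
  val=6, ix=0, idx=1
  val=9, ix=0, idx=2
  val=12, ix=0, idx=3
  val=15, ix=0, idx=4
  val=18, ix=1, idx=0
  val=22, ix=1, idx=1
  val=27, ix=1, idx=2
  val=33, ix=1, idx=3
  val=40, ix=1, idx=4
  val=43, ix=2, idx=0
  val=48, ix=2, idx=1
  val=55, ix=2, idx=2
  val=64, ix=2, idx=3
  val=75, ix=2, idx=4

Final answer: 75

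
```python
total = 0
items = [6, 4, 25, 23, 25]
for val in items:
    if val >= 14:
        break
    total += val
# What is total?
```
Trace:
  total=0
  total=6, val=6
  total=10, val=4
  total=10, val=25

Final answer: 10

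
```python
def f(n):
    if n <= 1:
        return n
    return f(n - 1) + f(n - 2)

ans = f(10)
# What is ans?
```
Call trace (a repeated sub-call is expanded the first time; later identical calls just restate its return value):
f(n=10)
  f(n=9)
    f(n=8)
      f(n=7)
        f(n=6)
          f(n=5)
            f(n=4)
              f(n=3)
                f(n=2)
                  f(n=1)
                  -> return 1
                  f(n=0)
                  -> return 0
                -> return 1
                f(n=1)
                -> return 1
              -> return 2
              f(n=2) -> return 1  (same call as traced above)
            -> return 3
            f(n=3) -> return 2  (same call as traced above)
          -> return 5
          f(n=4) -> return 3  (same call as traced above)
        -> return 8
        f(n=5) -> return 5  (same call as traced above)
      -> return 13
      f(n=6) -> return 8  (same call as traced above)
    -> return 21
    f(n=7) -> return 13  (same call as traced above)
  -> return 34
  f(n=8) -> return 21  (same call as traced above)
-> return 55

Final answer: 55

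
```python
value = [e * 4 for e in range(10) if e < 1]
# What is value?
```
Trace:
  e=0
  e=1
  e=2
  e=3
  e=4
  e=5
  e=6
  e=7
  e=8
  e=9
  value=[0]

Final answer: [0]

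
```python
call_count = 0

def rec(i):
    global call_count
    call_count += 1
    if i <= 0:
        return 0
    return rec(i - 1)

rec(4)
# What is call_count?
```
Call trace:
rec(i=4)
  rec(i=3)
    rec(i=2)
      rec(i=1)
        rec(i=0)
        -> return 0
      -> return 0
    -> return 0
  -> return 0
-> return 0

call_count is incremented once per call. rec is entered once for each i = 4, 3, 2, 1, 0 (the i <= 0 call returns without recursing), i.e. 4 + 1 calls.
call_count = 5

Final answer: 5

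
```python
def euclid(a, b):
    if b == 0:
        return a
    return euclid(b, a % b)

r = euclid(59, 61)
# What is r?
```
Call trace:
euclid(a=59, b=61)
  euclid(a=61, b=59)
    euclid(a=59, b=2)
      euclid(a=2, b=1)
        euclid(a=1, b=0)
        -> return 1
      -> return 1
    -> return 1
  -> return 1
-> return 1

Final answer: 1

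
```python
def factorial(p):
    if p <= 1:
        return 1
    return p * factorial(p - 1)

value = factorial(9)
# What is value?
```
Call trace:
factorial(p=9)
  factorial(p=8)
    factorial(p=7)
      factorial(p=6)
        factorial(p=5)
          factorial(p=4)
            factorial(p=3)
              factorial(p=2)
                factorial(p=1)
                -> return 1
              -> return 2
            -> return 6
          -> return 24
        -> return 120
      -> return 720
    -> return 5040
  -> return 40320
-> return 362880

Final answer: 362880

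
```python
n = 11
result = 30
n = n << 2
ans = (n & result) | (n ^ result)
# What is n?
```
Trace:
  n=11
  n=11, result=30
  n=44, result=30
  n=44, result=30, ans=62

Final answer: 44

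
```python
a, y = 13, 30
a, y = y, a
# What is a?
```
Trace:
  a=13, y=30
  a=30, y=13

Final answer: 30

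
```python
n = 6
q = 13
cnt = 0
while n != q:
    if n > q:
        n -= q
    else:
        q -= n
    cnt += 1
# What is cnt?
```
Trace:
  n=6
  n=6, q=13
  n=6, q=13, cnt=0
  n=6, q=7, cnt=1
  n=6, q=1, cnt=2
  n=5, q=1, cnt=3
  n=4, q=1, cnt=4
  n=3, q=1, cnt=5
  n=2, q=1, cnt=6
  n=1, q=1, cnt=7

Final answer: 7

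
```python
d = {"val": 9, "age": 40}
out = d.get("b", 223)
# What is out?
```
Trace:
  d={'val': 9, 'age': 40}
  d={'val': 9, 'age': 40}, out=223

Final answer: 223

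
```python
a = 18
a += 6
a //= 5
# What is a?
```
Trace:
  a=18
  a=24
  a=4

Final answer: 4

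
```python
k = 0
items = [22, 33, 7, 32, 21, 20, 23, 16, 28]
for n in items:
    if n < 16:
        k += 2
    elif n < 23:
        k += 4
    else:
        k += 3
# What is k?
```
Trace:
  k=0
  k=4, n=22
  k=7, n=33
  k=9, n=7
  k=12, n=32
  k=16, n=21
  k=20, n=20
  k=23, n=23
  k=27, n=16
  k=30, n=28

Final answer: 30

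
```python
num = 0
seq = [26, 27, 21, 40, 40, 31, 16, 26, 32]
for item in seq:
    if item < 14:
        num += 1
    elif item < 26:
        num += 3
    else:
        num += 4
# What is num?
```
Trace:
  num=0
  num=4, item=26
  num=8, item=27
  num=11, item=21
  num=15, item=40
  num=19, item=40
  num=23, item=31
  num=26, item=16
  num=30, item=26
  num=34, item=32

Final answer: 34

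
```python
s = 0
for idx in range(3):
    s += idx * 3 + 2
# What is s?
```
Trace:
  s=0
  s=2, idx=0
  s=7, idx=1
  s=15, idx=2

Final answer: 15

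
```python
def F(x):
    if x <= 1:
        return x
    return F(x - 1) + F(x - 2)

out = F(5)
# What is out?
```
Call trace (a repeated sub-call is expanded the first time; later identical calls just restate its return value):
F(x=5)
  F(x=4)
    F(x=3)
      F(x=2)
        F(x=1)
        -> return 1
        F(x=0)
        -> return 0
      -> return 1
      F(x=1)
      -> return 1
    -> return 2
    F(x=2) -> return 1  (same call as traced above)
  -> return 3
  F(x=3) -> return 2  (same call as traced above)
-> return 5

Final answer: 5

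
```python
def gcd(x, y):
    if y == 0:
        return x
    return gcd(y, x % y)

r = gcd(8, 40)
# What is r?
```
Call trace:
gcd(x=8, y=40)
  gcd(x=40, y=8)
    gcd(x=8, y=0)
    -> return 8
  -> return 8
-> return 8

Final answer: 8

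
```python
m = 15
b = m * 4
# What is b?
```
Trace:
  m=15
  m=15, b=60

Final answer: 60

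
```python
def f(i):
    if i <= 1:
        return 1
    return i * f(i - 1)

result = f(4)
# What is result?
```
Call trace:
f(i=4)
  f(i=3)
    f(i=2)
      f(i=1)
      -> return 1
    -> return 2
  -> return 6
-> return 24

Final answer: 24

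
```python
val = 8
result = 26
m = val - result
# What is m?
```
Trace:
  val=8
  val=8, result=26
  val=8, result=26, m=-18

Final answer: -18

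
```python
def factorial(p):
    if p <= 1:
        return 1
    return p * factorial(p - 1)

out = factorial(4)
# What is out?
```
Call trace:
factorial(p=4)
  factorial(p=3)
    factorial(p=2)
      factorial(p=1)
      -> return 1
    -> return 2
  -> return 6
-> return 24

Final answer: 24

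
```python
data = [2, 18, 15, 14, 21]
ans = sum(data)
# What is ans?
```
Trace:
  data=[2, 18, 15, 14, 21]
  data=[2, 18, 15, 14, 21], ans=70

Final answer: 70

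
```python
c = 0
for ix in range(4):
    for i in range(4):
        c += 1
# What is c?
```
Trace:
  c=0
  c=1, ix=0, i=0
  c=2, ix=0, i=1
  c=3, ix=0, i=2
  c=4, ix=0, i=3
  c=5, ix=1, i=0
  c=6, ix=1, i=1
  c=7, ix=1, i=2
  c=8, ix=1, i=3
  c=9, ix=2, i=0
  c=10, ix=2, i=1
  c=11, ix=2, i=2
  c=12, ix=2, i=3
  c=13, ix=3, i=0
  c=14, ix=3, i=1
  c=15, ix=3, i=2
  c=16, ix=3, i=3

Final answer: 16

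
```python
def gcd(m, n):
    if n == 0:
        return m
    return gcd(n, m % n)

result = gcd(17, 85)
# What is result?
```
Call trace:
gcd(m=17, n=85)
  gcd(m=85, n=17)
    gcd(m=17, n=0)
    -> return 17
  -> return 17
-> return 17

Final answer: 17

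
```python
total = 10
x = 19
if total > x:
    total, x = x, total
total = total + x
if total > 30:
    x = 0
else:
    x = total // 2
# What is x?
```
Trace:
  total=10
  total=10, x=19
  total=10, x=19
  total=29, x=19
  total=29, x=14

Final answer: 14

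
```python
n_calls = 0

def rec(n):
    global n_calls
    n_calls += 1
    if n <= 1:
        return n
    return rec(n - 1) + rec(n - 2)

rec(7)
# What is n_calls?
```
Call trace (a repeated sub-call is expanded the first time; later identical calls just restate its return value):
rec(n=7)
  rec(n=6)
    rec(n=5)
      rec(n=4)
        rec(n=3)
          rec(n=2)
            rec(n=1)
            -> return 1
            rec(n=0)
            -> return 0
          -> return 1
          rec(n=1)
          -> return 1
        -> return 2
        rec(n=2) -> return 1  (same call as traced above)
      -> return 3
      rec(n=3) -> return 2  (same call as traced above)
    -> return 5
    rec(n=4) -> return 3  (same call as traced above)
  -> return 8
  rec(n=5) -> return 5  (same call as traced above)
-> return 13

n_calls is incremented once per call, so count the calls in each subtree. Let C(n) = number of calls made by rec(n).
C(0) = C(1) = 1 (base case, no recursion); C(n) = 1 + C(n - 1) + C(n - 2) otherwise.
C(2) = 1 + C(1) + C(0) = 1 + 1 + 1 = 3
C(3) = 1 + C(2) + C(1) = 1 + 3 + 1 = 5
C(4) = 1 + C(3) + C(2) = 1 + 5 + 3 = 9
C(5) = 1 + C(4) + C(3) = 1 + 9 + 5 = 15
C(6) = 1 + C(5) + C(4) = 1 + 15 + 9 = 25
C(7) = 1 + C(6) + C(5) = 1 + 25 + 15 = 41
n_calls = C(7) = 41

Final answer: 41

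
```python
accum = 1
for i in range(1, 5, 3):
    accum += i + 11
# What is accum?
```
Trace:
  accum=1
  accum=13, i=1
  accum=28, i=4

Final answer: 28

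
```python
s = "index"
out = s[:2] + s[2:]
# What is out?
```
Trace:
  s='index'
  s='index', out='index'

Final answer: 'index'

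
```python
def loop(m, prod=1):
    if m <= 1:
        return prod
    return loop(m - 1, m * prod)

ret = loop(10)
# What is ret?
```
Call trace:
loop(m=10, prod=1)
  loop(m=9, prod=10)
    loop(m=8, prod=90)
      loop(m=7, prod=720)
        loop(m=6, prod=5040)
          loop(m=5, prod=30240)
            loop(m=4, prod=151200)
              loop(m=3, prod=604800)
                loop(m=2, prod=1814400)
                  loop(m=1, prod=3628800)
                  -> return 3628800
                -> return 3628800
              -> return 3628800
            -> return 3628800
          -> return 3628800
        -> return 3628800
      -> return 3628800
    -> return 3628800
  -> return 3628800
-> return 3628800

Final answer: 3628800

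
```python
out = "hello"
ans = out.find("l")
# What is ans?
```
Trace:
  out='hello'
  out='hello', ans=2

Final answer: 2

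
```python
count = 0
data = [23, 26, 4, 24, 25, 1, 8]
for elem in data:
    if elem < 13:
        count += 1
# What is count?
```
Trace:
  count=0
  count=0, elem=23
  count=0, elem=26
  count=1, elem=4
  count=1, elem=24
  count=1, elem=25
  count=2, elem=1
  count=3, elem=8

Final answer: 3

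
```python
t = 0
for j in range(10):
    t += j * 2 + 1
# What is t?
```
Trace:
  t=0
  t=1, j=0
  t=4, j=1
  t=9, j=2
  t=16, j=3
  t=25, j=4
  t=36, j=5
  t=49, j=6
  t=64, j=7
  t=81, j=8
  t=100, j=9

Final answer: 100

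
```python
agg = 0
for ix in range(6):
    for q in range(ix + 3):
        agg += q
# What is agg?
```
Trace:
  agg=0
  agg=0, ix=0, q=0
  agg=1, ix=0, q=1
  agg=3, ix=0, q=2
  agg=3, ix=1, q=0
  agg=4, ix=1, q=1
  agg=6, ix=1, q=2
  agg=9, ix=1, q=3
  agg=9, ix=2, q=0
  agg=10, ix=2, q=1
  agg=12, ix=2, q=2
  agg=15, ix=2, q=3
  agg=19, ix=2, q=4
  agg=19, ix=3, q=0
  agg=20, ix=3, q=1
  agg=22, ix=3, q=2
  agg=25, ix=3, q=3
  agg=29, ix=3, q=4
  agg=34, ix=3, q=5
  agg=34, ix=4, q=0
  agg=35, ix=4, q=1
  agg=37, ix=4, q=2
  agg=40, ix=4, q=3
  agg=44, ix=4, q=4
  agg=49, ix=4, q=5
  agg=55, ix=4, q=6
  agg=55, ix=5, q=0
  agg=56, ix=5, q=1
  agg=58, ix=5, q=2
  agg=61, ix=5, q=3
  agg=65, ix=5, q=4
  agg=70, ix=5, q=5
  agg=76, ix=5, q=6
  agg=83, ix=5, q=7

Final answer: 83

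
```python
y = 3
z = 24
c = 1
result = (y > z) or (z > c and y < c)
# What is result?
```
Trace:
  y=3
  y=3, z=24
  y=3, z=24, c=1
  y=3, z=24, c=1, result=False

Final answer: False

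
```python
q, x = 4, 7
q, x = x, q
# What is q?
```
Trace:
  q=4, x=7
  q=7, x=4

Final answer: 7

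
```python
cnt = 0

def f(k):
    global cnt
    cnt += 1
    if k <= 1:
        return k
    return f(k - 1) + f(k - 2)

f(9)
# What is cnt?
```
Call trace (a repeated sub-call is expanded the first time; later identical calls just restate its return value):
f(k=9)
  f(k=8)
    f(k=7)
      f(k=6)
        f(k=5)
          f(k=4)
            f(k=3)
              f(k=2)
                f(k=1)
                -> return 1
                f(k=0)
                -> return 0
              -> return 1
              f(k=1)
              -> return 1
            -> return 2
            f(k=2) -> return 1  (same call as traced above)
          -> return 3
          f(k=3) -> return 2  (same call as traced above)
        -> return 5
        f(k=4) -> return 3  (same call as traced above)
      -> return 8
      f(k=5) -> return 5  (same call as traced above)
    -> return 13
    f(k=6) -> return 8  (same call as traced above)
  -> return 21
  f(k=7) -> return 13  (same call as traced above)
-> return 34

cnt is incremented once per call, so count the calls in each subtree. Let C(k) = number of calls made by f(k).
C(0) = C(1) = 1 (base case, no recursion); C(k) = 1 + C(k - 1) + C(k - 2) otherwise.
C(2) = 1 + C(1) + C(0) = 1 + 1 + 1 = 3
C(3) = 1 + C(2) + C(1) = 1 + 3 + 1 = 5
C(4) = 1 + C(3) + C(2) = 1 + 5 + 3 = 9
C(5) = 1 + C(4) + C(3) = 1 + 9 + 5 = 15
C(6) = 1 + C(5) + C(4) = 1 + 15 + 9 = 25
C(7) = 1 + C(6) + C(5) = 1 + 25 + 15 = 41
C(8) = 1 + C(7) + C(6) = 1 + 41 + 25 = 67
C(9) = 1 + C(8) + C(7) = 1 + 67 + 41 = 109
cnt = C(9) = 109

Final answer: 109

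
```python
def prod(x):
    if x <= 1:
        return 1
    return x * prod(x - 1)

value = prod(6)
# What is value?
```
Call trace:
prod(x=6)
  prod(x=5)
    prod(x=4)
      prod(x=3)
        prod(x=2)
          prod(x=1)
          -> return 1
        -> return 2
      -> return 6
    -> return 24
  -> return 120
-> return 720

Final answer: 720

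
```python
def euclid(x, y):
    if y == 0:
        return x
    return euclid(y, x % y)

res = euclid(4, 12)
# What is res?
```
Call trace:
euclid(x=4, y=12)
  euclid(x=12, y=4)
    euclid(x=4, y=0)
    -> return 4
  -> return 4
-> return 4

Final answer: 4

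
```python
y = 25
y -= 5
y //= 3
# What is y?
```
Trace:
  y=25
  y=20
  y=6

Final answer: 6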